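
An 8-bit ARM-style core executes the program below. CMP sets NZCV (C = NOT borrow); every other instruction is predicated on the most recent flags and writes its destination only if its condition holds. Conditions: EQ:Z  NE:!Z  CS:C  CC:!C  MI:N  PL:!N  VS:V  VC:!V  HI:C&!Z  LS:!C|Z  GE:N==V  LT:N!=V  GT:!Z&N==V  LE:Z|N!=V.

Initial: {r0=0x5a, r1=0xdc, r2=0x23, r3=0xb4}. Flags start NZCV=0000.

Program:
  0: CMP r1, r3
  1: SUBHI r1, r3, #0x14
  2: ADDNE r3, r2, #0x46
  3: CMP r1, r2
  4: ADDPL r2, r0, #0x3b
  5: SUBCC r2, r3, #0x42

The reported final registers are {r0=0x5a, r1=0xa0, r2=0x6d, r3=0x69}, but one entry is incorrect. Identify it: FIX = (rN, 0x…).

[0] flags=0010 → (cmp)
[1] flags=0010 HI?T → r1=0xa0
[2] flags=0010 NE?T → r3=0x69
[3] flags=0011 → (cmp)
[4] flags=0011 PL?T → r2=0x95
[5] flags=0011 CC?F → skip

FIX = (r2, 0x95)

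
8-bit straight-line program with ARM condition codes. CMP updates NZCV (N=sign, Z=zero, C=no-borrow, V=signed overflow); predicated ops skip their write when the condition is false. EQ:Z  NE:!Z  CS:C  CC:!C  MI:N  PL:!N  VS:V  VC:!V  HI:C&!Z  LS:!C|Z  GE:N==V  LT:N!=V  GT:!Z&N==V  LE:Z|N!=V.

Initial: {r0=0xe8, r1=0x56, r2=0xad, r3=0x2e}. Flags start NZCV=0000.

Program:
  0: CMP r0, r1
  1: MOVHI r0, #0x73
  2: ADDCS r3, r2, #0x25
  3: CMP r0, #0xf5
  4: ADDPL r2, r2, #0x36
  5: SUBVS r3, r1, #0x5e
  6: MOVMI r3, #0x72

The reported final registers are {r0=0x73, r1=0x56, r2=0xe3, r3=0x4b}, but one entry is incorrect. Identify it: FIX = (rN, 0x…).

FIX = (r3, 0xd2)

0: ✓ CMP  NZCV=1010
1: ✓ MOVHI  r0←0x73
2: ✓ ADDCS  r3←0xd2
3: ✓ CMP  NZCV=0000
4: ✓ ADDPL  r2←0xe3
5: · SUBVS
6: · MOVMI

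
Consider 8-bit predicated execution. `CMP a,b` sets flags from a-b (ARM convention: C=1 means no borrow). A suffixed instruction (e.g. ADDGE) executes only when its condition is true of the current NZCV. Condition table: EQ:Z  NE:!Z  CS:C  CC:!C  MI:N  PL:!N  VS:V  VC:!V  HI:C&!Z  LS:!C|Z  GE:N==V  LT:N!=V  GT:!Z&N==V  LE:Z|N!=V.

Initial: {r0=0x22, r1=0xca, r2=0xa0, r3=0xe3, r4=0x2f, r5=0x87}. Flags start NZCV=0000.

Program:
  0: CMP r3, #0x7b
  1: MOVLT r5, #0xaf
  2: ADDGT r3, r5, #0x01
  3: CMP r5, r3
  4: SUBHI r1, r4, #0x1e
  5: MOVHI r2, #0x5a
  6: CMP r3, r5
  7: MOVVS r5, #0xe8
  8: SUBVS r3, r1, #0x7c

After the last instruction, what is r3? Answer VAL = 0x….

[0] flags=0011 → (cmp)
[1] flags=0011 LT?T → r5=0xaf
[2] flags=0011 GT?F → skip
[3] flags=1000 → (cmp)
[4] flags=1000 HI?F → skip
[5] flags=1000 HI?F → skip
[6] flags=0010 → (cmp)
[7] flags=0010 VS?F → skip
[8] flags=0010 VS?F → skip

VAL = 0xe3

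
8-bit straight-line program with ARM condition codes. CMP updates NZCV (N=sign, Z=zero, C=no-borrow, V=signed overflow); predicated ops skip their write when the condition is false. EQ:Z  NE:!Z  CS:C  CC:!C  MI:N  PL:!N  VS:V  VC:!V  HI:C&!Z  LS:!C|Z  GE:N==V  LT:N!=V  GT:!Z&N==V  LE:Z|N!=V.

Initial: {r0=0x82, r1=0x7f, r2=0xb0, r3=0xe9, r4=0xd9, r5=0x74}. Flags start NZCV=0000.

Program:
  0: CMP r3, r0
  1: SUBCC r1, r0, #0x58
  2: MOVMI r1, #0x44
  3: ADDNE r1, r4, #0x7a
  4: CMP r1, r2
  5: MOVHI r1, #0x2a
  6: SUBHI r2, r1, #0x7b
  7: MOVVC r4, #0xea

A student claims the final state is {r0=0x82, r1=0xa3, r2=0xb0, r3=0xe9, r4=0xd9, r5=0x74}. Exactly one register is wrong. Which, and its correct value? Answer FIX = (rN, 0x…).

[0] flags=0010 → (cmp)
[1] flags=0010 CC?F → skip
[2] flags=0010 MI?F → skip
[3] flags=0010 NE?T → r1=0x53
[4] flags=1001 → (cmp)
[5] flags=1001 HI?F → skip
[6] flags=1001 HI?F → skip
[7] flags=1001 VC?F → skip

FIX = (r1, 0x53)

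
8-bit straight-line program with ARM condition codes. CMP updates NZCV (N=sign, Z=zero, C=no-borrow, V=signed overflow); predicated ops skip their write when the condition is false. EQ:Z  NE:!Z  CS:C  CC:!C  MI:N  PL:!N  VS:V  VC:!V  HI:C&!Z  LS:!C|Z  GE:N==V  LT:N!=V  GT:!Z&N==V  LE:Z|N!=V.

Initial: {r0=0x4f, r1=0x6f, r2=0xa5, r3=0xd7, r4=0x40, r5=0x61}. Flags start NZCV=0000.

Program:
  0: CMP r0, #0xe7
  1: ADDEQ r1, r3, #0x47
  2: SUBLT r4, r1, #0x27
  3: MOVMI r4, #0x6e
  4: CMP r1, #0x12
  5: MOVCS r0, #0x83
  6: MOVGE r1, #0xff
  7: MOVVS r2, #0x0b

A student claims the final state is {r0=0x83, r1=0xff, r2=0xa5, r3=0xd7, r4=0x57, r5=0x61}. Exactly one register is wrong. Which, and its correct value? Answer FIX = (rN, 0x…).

[0] flags=0000 → (cmp)
[1] flags=0000 EQ?F → skip
[2] flags=0000 LT?F → skip
[3] flags=0000 MI?F → skip
[4] flags=0010 → (cmp)
[5] flags=0010 CS?T → r0=0x83
[6] flags=0010 GE?T → r1=0xff
[7] flags=0010 VS?F → skip

FIX = (r4, 0x40)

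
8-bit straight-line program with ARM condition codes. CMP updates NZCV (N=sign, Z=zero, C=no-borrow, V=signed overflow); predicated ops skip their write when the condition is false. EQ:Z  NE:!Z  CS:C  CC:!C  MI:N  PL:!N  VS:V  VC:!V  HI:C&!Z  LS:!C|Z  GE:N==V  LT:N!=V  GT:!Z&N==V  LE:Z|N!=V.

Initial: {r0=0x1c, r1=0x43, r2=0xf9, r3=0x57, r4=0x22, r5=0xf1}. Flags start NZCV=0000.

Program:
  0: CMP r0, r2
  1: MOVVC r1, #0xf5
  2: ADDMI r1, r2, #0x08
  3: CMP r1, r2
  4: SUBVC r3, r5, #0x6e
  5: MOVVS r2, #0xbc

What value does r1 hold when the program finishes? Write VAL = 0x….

0: ✓ CMP  NZCV=0000
1: ✓ MOVVC  r1←0xf5
2: · ADDMI
3: ✓ CMP  NZCV=1000
4: ✓ SUBVC  r3←0x83
5: · MOVVS

VAL = 0xf5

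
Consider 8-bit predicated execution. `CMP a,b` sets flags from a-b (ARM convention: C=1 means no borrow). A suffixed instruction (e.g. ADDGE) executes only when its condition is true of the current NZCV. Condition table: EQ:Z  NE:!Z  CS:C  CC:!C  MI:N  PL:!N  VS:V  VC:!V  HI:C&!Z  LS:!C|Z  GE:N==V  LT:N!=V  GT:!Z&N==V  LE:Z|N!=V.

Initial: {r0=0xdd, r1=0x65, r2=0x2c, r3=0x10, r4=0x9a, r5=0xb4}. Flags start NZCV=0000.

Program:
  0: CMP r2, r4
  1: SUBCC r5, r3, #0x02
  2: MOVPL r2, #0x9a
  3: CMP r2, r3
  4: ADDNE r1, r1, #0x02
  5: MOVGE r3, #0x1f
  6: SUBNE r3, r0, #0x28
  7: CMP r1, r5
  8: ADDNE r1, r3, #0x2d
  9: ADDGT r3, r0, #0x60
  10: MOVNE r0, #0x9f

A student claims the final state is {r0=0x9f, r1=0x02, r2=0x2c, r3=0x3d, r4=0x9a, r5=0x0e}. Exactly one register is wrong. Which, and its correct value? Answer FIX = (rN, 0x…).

[0] flags=1001 → (cmp)
[1] flags=1001 CC?T → r5=0x0e
[2] flags=1001 PL?F → skip
[3] flags=0010 → (cmp)
[4] flags=0010 NE?T → r1=0x67
[5] flags=0010 GE?T → r3=0x1f
[6] flags=0010 NE?T → r3=0xb5
[7] flags=0010 → (cmp)
[8] flags=0010 NE?T → r1=0xe2
[9] flags=0010 GT?T → r3=0x3d
[10] flags=0010 NE?T → r0=0x9f

FIX = (r1, 0xe2)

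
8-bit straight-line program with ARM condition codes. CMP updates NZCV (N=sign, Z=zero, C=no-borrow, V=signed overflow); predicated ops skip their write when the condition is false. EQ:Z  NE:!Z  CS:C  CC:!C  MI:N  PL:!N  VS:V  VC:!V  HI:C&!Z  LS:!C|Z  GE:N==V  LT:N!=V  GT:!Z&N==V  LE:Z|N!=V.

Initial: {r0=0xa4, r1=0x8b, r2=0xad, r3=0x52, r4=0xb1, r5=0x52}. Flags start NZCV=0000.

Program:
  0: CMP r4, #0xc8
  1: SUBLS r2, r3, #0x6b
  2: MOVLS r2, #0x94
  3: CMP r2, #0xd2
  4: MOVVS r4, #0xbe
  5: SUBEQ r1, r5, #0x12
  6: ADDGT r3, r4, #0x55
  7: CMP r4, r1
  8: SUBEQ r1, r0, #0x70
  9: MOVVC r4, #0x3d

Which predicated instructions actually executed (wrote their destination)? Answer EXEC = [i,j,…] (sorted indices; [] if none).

EXEC = [1,2,9]

0: ✓ CMP  NZCV=1000
1: ✓ SUBLS  r2←0xe7
2: ✓ MOVLS  r2←0x94
3: ✓ CMP  NZCV=1000
4: · MOVVS
5: · SUBEQ
6: · ADDGT
7: ✓ CMP  NZCV=0010
8: · SUBEQ
9: ✓ MOVVC  r4←0x3d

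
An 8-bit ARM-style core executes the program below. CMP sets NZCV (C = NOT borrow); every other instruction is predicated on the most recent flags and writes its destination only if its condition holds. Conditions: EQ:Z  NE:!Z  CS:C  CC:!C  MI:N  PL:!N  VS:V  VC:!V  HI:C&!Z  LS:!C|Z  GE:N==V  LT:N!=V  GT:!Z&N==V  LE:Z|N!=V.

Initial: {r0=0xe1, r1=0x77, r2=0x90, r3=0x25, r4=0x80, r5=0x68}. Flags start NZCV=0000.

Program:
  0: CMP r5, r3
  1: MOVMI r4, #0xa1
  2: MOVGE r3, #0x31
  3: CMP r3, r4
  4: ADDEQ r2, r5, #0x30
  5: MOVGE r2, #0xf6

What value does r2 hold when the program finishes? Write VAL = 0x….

VAL = 0xf6

[0] flags=0010 → (cmp)
[1] flags=0010 MI?F → skip
[2] flags=0010 GE?T → r3=0x31
[3] flags=1001 → (cmp)
[4] flags=1001 EQ?F → skip
[5] flags=1001 GE?T → r2=0xf6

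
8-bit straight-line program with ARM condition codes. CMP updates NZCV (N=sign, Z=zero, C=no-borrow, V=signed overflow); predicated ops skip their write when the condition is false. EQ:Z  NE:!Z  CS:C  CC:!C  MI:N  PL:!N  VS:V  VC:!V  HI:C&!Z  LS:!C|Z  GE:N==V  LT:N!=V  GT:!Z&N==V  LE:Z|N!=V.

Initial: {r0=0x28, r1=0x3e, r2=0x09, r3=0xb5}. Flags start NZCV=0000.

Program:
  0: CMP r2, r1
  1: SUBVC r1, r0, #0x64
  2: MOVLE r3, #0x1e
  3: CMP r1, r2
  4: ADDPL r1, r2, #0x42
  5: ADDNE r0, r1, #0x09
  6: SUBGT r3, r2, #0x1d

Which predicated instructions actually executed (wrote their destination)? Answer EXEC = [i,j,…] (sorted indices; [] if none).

0: ✓ CMP  NZCV=1000
1: ✓ SUBVC  r1←0xc4
2: ✓ MOVLE  r3←0x1e
3: ✓ CMP  NZCV=1010
4: · ADDPL
5: ✓ ADDNE  r0←0xcd
6: · SUBGT

EXEC = [1,2,5]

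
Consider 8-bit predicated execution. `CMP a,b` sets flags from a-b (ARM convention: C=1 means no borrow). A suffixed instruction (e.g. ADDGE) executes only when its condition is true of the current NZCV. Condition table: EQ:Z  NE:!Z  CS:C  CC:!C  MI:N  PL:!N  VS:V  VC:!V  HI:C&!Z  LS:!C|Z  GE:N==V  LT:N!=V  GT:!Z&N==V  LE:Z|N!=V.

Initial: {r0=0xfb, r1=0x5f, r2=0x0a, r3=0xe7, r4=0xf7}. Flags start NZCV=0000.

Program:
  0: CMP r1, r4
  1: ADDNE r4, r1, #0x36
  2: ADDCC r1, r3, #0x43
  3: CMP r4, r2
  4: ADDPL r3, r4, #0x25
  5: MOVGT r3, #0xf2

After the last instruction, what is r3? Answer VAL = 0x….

VAL = 0xe7

[0] flags=0000 → (cmp)
[1] flags=0000 NE?T → r4=0x95
[2] flags=0000 CC?T → r1=0x2a
[3] flags=1010 → (cmp)
[4] flags=1010 PL?F → skip
[5] flags=1010 GT?F → skip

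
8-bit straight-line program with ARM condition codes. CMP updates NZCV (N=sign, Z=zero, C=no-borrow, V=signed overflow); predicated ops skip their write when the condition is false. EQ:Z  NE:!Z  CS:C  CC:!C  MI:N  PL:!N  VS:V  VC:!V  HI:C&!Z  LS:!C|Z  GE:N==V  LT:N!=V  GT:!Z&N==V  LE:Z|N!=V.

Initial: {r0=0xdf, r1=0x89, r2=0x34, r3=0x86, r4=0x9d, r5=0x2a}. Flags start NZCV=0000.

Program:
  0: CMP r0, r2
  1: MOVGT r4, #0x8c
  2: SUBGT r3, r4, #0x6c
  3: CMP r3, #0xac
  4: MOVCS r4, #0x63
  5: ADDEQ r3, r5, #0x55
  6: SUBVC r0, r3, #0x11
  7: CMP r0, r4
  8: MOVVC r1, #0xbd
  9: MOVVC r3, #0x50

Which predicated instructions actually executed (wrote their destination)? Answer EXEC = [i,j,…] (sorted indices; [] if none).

0: ✓ CMP  NZCV=1010
1: · MOVGT
2: · SUBGT
3: ✓ CMP  NZCV=1000
4: · MOVCS
5: · ADDEQ
6: ✓ SUBVC  r0←0x75
7: ✓ CMP  NZCV=1001
8: · MOVVC
9: · MOVVC

EXEC = [6]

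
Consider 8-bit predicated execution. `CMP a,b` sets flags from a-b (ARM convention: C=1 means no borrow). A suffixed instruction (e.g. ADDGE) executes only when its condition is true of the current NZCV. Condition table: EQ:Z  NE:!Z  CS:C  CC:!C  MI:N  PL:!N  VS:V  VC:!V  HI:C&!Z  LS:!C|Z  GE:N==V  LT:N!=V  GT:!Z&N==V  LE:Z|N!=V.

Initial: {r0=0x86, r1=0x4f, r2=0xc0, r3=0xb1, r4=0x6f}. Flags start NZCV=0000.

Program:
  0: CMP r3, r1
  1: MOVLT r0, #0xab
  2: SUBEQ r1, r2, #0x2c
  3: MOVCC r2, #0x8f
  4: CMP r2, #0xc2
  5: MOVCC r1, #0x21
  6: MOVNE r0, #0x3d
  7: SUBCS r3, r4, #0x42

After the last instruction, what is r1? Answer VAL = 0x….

0: ✓ CMP  NZCV=0011
1: ✓ MOVLT  r0←0xab
2: · SUBEQ
3: · MOVCC
4: ✓ CMP  NZCV=1000
5: ✓ MOVCC  r1←0x21
6: ✓ MOVNE  r0←0x3d
7: · SUBCS

VAL = 0x21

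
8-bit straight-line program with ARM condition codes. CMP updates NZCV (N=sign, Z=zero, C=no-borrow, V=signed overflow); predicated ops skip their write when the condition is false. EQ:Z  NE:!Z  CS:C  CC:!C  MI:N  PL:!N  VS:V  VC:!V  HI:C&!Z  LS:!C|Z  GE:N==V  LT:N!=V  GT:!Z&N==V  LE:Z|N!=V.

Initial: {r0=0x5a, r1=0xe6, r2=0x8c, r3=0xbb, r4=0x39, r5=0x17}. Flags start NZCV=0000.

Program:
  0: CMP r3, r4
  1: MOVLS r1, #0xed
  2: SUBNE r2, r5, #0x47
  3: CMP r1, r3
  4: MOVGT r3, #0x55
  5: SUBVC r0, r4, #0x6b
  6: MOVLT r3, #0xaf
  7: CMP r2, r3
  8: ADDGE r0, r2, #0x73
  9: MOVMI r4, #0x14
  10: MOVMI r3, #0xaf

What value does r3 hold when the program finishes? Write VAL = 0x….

VAL = 0x55

[0] flags=1010 → (cmp)
[1] flags=1010 LS?F → skip
[2] flags=1010 NE?T → r2=0xd0
[3] flags=0010 → (cmp)
[4] flags=0010 GT?T → r3=0x55
[5] flags=0010 VC?T → r0=0xce
[6] flags=0010 LT?F → skip
[7] flags=0011 → (cmp)
[8] flags=0011 GE?F → skip
[9] flags=0011 MI?F → skip
[10] flags=0011 MI?F → skip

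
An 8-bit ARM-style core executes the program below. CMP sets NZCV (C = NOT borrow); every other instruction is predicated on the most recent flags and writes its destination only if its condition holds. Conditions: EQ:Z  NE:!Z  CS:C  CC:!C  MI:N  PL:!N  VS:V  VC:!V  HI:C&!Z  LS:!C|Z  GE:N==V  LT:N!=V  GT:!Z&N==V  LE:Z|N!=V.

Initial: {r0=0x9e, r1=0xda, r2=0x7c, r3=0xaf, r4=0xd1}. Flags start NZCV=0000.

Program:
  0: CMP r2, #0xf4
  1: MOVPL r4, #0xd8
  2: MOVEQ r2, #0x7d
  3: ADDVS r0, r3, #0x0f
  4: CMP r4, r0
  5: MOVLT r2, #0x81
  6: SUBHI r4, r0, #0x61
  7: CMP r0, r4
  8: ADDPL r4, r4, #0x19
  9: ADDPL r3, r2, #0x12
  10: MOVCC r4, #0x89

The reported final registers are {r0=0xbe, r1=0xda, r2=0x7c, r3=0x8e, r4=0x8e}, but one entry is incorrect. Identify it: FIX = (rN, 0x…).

FIX = (r4, 0x76)

[0] flags=1001 → (cmp)
[1] flags=1001 PL?F → skip
[2] flags=1001 EQ?F → skip
[3] flags=1001 VS?T → r0=0xbe
[4] flags=0010 → (cmp)
[5] flags=0010 LT?F → skip
[6] flags=0010 HI?T → r4=0x5d
[7] flags=0011 → (cmp)
[8] flags=0011 PL?T → r4=0x76
[9] flags=0011 PL?T → r3=0x8e
[10] flags=0011 CC?F → skip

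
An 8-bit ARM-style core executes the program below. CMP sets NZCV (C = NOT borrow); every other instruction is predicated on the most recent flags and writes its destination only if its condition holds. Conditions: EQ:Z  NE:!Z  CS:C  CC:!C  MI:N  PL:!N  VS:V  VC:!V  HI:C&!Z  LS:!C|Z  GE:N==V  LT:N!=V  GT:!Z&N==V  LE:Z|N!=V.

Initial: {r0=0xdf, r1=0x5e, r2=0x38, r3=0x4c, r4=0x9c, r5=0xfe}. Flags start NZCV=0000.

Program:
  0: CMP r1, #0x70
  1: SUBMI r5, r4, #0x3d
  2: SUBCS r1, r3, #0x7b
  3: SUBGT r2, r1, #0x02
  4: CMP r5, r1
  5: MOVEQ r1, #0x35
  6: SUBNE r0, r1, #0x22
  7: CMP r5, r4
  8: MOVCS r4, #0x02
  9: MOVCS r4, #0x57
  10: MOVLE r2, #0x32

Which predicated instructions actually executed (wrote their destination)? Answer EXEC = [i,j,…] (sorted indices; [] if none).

0: ✓ CMP  NZCV=1000
1: ✓ SUBMI  r5←0x5f
2: · SUBCS
3: · SUBGT
4: ✓ CMP  NZCV=0010
5: · MOVEQ
6: ✓ SUBNE  r0←0x3c
7: ✓ CMP  NZCV=1001
8: · MOVCS
9: · MOVCS
10: · MOVLE

EXEC = [1,6]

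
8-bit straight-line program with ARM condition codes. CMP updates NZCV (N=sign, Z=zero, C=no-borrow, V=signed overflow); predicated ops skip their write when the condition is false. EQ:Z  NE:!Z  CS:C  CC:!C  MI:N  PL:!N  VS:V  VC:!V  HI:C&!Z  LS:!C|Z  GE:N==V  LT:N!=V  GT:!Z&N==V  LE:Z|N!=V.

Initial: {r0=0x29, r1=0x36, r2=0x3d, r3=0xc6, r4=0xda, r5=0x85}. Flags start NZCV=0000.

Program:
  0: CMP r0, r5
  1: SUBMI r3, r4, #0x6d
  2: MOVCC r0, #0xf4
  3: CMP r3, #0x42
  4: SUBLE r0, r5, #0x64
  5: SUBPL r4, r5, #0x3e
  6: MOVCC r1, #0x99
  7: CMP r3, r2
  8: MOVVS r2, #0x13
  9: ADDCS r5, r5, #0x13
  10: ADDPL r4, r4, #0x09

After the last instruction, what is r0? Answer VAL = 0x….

VAL = 0xf4

[0] flags=1001 → (cmp)
[1] flags=1001 MI?T → r3=0x6d
[2] flags=1001 CC?T → r0=0xf4
[3] flags=0010 → (cmp)
[4] flags=0010 LE?F → skip
[5] flags=0010 PL?T → r4=0x47
[6] flags=0010 CC?F → skip
[7] flags=0010 → (cmp)
[8] flags=0010 VS?F → skip
[9] flags=0010 CS?T → r5=0x98
[10] flags=0010 PL?T → r4=0x50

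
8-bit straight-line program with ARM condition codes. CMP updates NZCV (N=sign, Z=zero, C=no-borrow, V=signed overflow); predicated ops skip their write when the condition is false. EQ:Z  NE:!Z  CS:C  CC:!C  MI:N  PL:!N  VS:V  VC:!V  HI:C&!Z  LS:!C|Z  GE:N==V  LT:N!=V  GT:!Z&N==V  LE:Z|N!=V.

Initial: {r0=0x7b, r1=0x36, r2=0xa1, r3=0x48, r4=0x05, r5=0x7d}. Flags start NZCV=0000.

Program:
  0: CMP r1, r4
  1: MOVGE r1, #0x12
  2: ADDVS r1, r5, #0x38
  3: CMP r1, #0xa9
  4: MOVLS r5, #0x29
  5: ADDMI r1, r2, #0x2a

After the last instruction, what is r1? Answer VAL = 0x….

0: ✓ CMP  NZCV=0010
1: ✓ MOVGE  r1←0x12
2: · ADDVS
3: ✓ CMP  NZCV=0000
4: ✓ MOVLS  r5←0x29
5: · ADDMI

VAL = 0x12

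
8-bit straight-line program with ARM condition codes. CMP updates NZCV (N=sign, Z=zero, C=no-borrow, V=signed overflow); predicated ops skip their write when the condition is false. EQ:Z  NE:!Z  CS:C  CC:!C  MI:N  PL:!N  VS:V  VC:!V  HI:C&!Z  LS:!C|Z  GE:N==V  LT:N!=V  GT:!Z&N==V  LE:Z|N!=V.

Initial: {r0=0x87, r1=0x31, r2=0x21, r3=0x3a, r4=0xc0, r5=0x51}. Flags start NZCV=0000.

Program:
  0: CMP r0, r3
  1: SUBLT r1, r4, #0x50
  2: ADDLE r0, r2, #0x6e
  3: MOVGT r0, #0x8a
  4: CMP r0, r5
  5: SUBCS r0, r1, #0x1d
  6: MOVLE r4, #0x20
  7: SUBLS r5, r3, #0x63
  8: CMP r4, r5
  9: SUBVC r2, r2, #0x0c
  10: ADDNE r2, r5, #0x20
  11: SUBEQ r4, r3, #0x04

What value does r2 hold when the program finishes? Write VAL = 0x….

[0] flags=0011 → (cmp)
[1] flags=0011 LT?T → r1=0x70
[2] flags=0011 LE?T → r0=0x8f
[3] flags=0011 GT?F → skip
[4] flags=0011 → (cmp)
[5] flags=0011 CS?T → r0=0x53
[6] flags=0011 LE?T → r4=0x20
[7] flags=0011 LS?F → skip
[8] flags=1000 → (cmp)
[9] flags=1000 VC?T → r2=0x15
[10] flags=1000 NE?T → r2=0x71
[11] flags=1000 EQ?F → skip

VAL = 0x71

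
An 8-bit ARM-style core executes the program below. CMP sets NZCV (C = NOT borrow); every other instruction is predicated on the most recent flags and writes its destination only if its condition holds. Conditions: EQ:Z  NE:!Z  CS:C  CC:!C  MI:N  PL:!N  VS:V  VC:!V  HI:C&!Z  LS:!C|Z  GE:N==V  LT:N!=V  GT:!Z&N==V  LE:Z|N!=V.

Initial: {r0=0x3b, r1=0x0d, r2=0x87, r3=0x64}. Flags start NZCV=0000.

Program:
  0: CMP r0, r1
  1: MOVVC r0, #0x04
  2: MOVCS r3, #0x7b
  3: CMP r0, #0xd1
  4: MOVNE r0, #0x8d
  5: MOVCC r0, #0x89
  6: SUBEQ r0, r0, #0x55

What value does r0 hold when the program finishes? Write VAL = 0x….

VAL = 0x89

[0] flags=0010 → (cmp)
[1] flags=0010 VC?T → r0=0x04
[2] flags=0010 CS?T → r3=0x7b
[3] flags=0000 → (cmp)
[4] flags=0000 NE?T → r0=0x8d
[5] flags=0000 CC?T → r0=0x89
[6] flags=0000 EQ?F → skip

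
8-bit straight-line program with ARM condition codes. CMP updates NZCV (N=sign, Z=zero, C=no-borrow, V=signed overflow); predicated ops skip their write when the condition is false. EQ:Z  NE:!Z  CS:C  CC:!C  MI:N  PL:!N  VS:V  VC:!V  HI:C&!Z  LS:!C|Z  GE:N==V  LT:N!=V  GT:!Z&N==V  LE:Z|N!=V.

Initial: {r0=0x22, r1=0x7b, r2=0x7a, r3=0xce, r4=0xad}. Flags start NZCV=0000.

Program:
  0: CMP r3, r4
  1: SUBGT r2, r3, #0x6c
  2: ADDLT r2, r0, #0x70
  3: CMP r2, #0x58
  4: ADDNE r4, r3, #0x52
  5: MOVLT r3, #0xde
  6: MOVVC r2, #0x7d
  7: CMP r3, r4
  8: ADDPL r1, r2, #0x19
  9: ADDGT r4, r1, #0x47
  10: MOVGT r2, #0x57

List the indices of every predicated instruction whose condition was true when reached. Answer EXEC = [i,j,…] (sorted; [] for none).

[0] flags=0010 → (cmp)
[1] flags=0010 GT?T → r2=0x62
[2] flags=0010 LT?F → skip
[3] flags=0010 → (cmp)
[4] flags=0010 NE?T → r4=0x20
[5] flags=0010 LT?F → skip
[6] flags=0010 VC?T → r2=0x7d
[7] flags=1010 → (cmp)
[8] flags=1010 PL?F → skip
[9] flags=1010 GT?F → skip
[10] flags=1010 GT?F → skip

EXEC = [1,4,6]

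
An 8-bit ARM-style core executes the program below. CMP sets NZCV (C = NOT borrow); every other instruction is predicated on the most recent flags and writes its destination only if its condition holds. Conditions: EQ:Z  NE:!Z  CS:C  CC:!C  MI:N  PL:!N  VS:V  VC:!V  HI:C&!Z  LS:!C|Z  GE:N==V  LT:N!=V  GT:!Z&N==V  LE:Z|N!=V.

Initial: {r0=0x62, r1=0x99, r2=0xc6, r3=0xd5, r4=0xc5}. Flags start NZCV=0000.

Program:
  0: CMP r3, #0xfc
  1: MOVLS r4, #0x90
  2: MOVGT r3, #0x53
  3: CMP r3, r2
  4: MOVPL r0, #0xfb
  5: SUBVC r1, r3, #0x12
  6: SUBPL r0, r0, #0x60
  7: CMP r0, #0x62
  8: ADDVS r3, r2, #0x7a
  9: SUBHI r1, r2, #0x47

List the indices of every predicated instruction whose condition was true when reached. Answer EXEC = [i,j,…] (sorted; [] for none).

EXEC = [1,4,5,6,8,9]

[0] flags=1000 → (cmp)
[1] flags=1000 LS?T → r4=0x90
[2] flags=1000 GT?F → skip
[3] flags=0010 → (cmp)
[4] flags=0010 PL?T → r0=0xfb
[5] flags=0010 VC?T → r1=0xc3
[6] flags=0010 PL?T → r0=0x9b
[7] flags=0011 → (cmp)
[8] flags=0011 VS?T → r3=0x40
[9] flags=0011 HI?T → r1=0x7f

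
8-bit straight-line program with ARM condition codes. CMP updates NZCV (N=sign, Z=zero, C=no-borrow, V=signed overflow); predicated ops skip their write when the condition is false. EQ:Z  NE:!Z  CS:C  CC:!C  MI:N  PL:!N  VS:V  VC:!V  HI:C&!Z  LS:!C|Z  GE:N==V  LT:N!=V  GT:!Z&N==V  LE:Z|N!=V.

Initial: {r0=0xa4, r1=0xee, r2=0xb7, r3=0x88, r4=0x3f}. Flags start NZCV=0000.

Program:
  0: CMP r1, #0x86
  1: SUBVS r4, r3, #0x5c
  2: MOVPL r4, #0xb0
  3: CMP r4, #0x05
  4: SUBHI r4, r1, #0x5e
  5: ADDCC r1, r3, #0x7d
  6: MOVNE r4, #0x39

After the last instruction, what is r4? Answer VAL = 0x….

0: ✓ CMP  NZCV=0010
1: · SUBVS
2: ✓ MOVPL  r4←0xb0
3: ✓ CMP  NZCV=1010
4: ✓ SUBHI  r4←0x90
5: · ADDCC
6: ✓ MOVNE  r4←0x39

VAL = 0x39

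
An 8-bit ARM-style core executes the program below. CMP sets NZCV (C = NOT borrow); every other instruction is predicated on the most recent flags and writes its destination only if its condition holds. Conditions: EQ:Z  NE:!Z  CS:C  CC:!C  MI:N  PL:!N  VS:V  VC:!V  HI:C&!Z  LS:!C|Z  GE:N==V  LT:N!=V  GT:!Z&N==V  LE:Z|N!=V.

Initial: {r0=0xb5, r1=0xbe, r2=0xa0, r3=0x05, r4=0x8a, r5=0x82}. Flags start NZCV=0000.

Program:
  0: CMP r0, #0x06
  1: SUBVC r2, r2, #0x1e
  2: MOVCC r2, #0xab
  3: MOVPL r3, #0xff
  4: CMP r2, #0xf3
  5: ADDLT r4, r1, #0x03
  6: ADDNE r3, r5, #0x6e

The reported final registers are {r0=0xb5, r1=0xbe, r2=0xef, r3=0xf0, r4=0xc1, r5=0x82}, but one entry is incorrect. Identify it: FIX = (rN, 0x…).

FIX = (r2, 0x82)

0: ✓ CMP  NZCV=1010
1: ✓ SUBVC  r2←0x82
2: · MOVCC
3: · MOVPL
4: ✓ CMP  NZCV=1000
5: ✓ ADDLT  r4←0xc1
6: ✓ ADDNE  r3←0xf0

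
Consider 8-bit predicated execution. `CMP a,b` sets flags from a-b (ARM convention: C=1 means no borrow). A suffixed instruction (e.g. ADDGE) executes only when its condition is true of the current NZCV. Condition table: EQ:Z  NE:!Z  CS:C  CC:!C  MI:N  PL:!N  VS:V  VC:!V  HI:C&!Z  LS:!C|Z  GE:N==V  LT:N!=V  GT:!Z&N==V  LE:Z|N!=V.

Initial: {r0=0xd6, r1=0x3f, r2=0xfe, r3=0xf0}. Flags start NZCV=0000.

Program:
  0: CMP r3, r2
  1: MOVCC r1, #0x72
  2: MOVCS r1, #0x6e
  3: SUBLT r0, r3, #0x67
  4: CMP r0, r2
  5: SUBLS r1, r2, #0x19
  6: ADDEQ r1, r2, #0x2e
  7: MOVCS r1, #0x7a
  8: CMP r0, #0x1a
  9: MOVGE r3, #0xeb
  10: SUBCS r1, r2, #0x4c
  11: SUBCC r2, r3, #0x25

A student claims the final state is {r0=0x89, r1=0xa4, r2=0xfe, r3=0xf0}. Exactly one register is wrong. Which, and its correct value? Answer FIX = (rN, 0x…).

0: ✓ CMP  NZCV=1000
1: ✓ MOVCC  r1←0x72
2: · MOVCS
3: ✓ SUBLT  r0←0x89
4: ✓ CMP  NZCV=1000
5: ✓ SUBLS  r1←0xe5
6: · ADDEQ
7: · MOVCS
8: ✓ CMP  NZCV=0011
9: · MOVGE
10: ✓ SUBCS  r1←0xb2
11: · SUBCC

FIX = (r1, 0xb2)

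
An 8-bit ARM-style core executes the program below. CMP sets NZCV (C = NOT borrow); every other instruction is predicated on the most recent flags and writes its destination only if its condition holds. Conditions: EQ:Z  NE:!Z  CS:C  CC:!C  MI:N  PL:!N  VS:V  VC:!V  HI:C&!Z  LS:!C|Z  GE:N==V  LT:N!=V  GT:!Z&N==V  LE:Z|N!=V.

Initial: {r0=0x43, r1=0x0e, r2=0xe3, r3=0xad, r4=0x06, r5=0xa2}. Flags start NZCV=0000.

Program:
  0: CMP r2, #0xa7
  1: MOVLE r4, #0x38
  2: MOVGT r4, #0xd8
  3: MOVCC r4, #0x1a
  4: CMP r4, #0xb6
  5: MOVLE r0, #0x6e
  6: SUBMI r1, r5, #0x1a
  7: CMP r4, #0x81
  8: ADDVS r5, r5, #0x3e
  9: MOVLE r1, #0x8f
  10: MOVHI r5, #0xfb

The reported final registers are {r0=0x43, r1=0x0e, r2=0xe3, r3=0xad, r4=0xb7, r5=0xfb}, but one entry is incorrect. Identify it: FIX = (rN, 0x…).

FIX = (r4, 0xd8)

[0] flags=0010 → (cmp)
[1] flags=0010 LE?F → skip
[2] flags=0010 GT?T → r4=0xd8
[3] flags=0010 CC?F → skip
[4] flags=0010 → (cmp)
[5] flags=0010 LE?F → skip
[6] flags=0010 MI?F → skip
[7] flags=0010 → (cmp)
[8] flags=0010 VS?F → skip
[9] flags=0010 LE?F → skip
[10] flags=0010 HI?T → r5=0xfb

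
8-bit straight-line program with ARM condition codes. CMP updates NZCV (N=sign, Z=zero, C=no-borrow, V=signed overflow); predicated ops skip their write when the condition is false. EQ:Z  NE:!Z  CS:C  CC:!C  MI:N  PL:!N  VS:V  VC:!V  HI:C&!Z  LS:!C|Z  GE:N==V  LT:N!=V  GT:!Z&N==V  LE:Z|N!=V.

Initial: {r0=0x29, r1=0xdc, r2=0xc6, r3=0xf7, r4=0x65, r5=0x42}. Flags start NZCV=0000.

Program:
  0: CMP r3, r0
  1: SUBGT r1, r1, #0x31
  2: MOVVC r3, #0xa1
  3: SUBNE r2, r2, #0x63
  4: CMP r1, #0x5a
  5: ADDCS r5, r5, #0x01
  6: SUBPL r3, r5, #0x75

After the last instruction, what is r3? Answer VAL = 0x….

VAL = 0xa1

[0] flags=1010 → (cmp)
[1] flags=1010 GT?F → skip
[2] flags=1010 VC?T → r3=0xa1
[3] flags=1010 NE?T → r2=0x63
[4] flags=1010 → (cmp)
[5] flags=1010 CS?T → r5=0x43
[6] flags=1010 PL?F → skip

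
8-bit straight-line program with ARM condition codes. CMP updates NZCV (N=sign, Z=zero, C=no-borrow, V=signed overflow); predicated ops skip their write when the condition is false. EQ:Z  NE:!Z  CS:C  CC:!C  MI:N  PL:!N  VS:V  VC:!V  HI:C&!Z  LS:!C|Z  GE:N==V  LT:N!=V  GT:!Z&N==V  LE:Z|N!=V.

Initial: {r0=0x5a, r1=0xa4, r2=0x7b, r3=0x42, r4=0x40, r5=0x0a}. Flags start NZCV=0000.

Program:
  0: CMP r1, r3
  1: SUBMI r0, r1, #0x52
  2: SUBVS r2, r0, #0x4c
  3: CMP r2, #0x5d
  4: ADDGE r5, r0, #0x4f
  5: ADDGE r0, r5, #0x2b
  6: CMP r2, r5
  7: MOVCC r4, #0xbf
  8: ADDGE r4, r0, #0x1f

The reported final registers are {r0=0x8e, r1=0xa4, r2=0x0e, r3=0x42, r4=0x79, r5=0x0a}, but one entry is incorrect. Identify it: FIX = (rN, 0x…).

FIX = (r0, 0x5a)

[0] flags=0011 → (cmp)
[1] flags=0011 MI?F → skip
[2] flags=0011 VS?T → r2=0x0e
[3] flags=1000 → (cmp)
[4] flags=1000 GE?F → skip
[5] flags=1000 GE?F → skip
[6] flags=0010 → (cmp)
[7] flags=0010 CC?F → skip
[8] flags=0010 GE?T → r4=0x79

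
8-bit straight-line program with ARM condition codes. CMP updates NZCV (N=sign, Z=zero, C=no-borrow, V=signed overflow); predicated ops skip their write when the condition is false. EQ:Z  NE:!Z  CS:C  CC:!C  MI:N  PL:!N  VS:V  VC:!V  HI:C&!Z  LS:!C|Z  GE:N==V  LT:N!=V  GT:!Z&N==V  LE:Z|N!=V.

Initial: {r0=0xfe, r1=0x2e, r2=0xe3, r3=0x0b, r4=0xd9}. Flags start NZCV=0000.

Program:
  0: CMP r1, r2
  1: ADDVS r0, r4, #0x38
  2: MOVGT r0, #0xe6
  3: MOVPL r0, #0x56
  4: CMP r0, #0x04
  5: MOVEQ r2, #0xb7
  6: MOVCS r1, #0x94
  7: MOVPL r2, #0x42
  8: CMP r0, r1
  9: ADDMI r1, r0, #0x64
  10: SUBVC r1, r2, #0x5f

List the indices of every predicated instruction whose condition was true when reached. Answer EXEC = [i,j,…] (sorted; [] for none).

EXEC = [2,3,6,7,9]

0: ✓ CMP  NZCV=0000
1: · ADDVS
2: ✓ MOVGT  r0←0xe6
3: ✓ MOVPL  r0←0x56
4: ✓ CMP  NZCV=0010
5: · MOVEQ
6: ✓ MOVCS  r1←0x94
7: ✓ MOVPL  r2←0x42
8: ✓ CMP  NZCV=1001
9: ✓ ADDMI  r1←0xba
10: · SUBVC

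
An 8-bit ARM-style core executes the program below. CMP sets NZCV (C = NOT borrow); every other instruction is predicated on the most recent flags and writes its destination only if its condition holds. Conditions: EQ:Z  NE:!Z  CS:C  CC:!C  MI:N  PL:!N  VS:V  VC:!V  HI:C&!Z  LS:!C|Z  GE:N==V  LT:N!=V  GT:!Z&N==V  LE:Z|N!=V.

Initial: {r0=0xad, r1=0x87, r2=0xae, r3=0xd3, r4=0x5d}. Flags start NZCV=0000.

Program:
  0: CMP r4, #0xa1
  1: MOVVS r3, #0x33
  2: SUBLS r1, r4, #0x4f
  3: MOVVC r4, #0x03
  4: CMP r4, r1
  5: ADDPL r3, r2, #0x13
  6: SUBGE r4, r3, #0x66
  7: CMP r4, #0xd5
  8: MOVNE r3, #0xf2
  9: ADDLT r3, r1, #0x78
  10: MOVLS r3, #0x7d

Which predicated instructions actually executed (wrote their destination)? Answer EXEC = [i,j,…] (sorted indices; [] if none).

EXEC = [1,2,5,6,8,10]

[0] flags=1001 → (cmp)
[1] flags=1001 VS?T → r3=0x33
[2] flags=1001 LS?T → r1=0x0e
[3] flags=1001 VC?F → skip
[4] flags=0010 → (cmp)
[5] flags=0010 PL?T → r3=0xc1
[6] flags=0010 GE?T → r4=0x5b
[7] flags=1001 → (cmp)
[8] flags=1001 NE?T → r3=0xf2
[9] flags=1001 LT?F → skip
[10] flags=1001 LS?T → r3=0x7d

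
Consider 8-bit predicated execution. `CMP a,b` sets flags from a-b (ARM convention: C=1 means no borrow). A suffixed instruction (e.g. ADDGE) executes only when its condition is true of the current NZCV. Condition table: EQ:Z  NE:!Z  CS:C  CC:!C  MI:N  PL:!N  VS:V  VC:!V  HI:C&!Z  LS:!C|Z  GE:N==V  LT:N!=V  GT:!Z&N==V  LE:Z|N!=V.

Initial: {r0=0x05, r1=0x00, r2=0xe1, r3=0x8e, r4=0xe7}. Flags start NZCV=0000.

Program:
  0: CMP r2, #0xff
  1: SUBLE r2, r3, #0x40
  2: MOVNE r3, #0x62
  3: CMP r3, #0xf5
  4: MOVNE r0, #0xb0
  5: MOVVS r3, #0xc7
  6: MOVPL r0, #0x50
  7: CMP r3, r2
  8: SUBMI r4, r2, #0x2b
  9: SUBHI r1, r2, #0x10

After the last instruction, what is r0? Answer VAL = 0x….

VAL = 0x50

[0] flags=1000 → (cmp)
[1] flags=1000 LE?T → r2=0x4e
[2] flags=1000 NE?T → r3=0x62
[3] flags=0000 → (cmp)
[4] flags=0000 NE?T → r0=0xb0
[5] flags=0000 VS?F → skip
[6] flags=0000 PL?T → r0=0x50
[7] flags=0010 → (cmp)
[8] flags=0010 MI?F → skip
[9] flags=0010 HI?T → r1=0x3e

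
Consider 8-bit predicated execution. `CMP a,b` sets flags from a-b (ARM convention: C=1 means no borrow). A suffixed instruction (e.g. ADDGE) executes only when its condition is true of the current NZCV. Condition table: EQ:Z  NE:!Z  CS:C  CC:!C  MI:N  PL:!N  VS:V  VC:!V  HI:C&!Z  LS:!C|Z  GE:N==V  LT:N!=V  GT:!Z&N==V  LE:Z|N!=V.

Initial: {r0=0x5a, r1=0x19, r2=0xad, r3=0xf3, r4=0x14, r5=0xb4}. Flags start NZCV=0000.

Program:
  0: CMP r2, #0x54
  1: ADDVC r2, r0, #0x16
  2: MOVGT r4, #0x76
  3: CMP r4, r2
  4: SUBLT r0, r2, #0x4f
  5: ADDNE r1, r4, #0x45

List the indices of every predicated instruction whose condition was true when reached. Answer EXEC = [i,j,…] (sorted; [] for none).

0: ✓ CMP  NZCV=0011
1: · ADDVC
2: · MOVGT
3: ✓ CMP  NZCV=0000
4: · SUBLT
5: ✓ ADDNE  r1←0x59

EXEC = [5]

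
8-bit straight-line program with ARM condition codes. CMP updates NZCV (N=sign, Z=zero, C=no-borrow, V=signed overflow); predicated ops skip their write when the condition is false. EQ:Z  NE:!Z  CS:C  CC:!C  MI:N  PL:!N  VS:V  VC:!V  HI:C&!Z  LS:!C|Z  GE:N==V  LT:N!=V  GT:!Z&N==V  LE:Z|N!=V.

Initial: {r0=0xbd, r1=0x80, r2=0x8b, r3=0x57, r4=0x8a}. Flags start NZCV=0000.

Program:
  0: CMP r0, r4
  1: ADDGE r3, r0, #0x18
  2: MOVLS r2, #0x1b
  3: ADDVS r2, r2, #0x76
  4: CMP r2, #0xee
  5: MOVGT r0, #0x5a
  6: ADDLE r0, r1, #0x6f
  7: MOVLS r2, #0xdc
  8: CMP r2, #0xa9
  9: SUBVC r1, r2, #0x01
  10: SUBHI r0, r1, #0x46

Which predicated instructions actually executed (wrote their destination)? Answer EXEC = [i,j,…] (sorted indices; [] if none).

[0] flags=0010 → (cmp)
[1] flags=0010 GE?T → r3=0xd5
[2] flags=0010 LS?F → skip
[3] flags=0010 VS?F → skip
[4] flags=1000 → (cmp)
[5] flags=1000 GT?F → skip
[6] flags=1000 LE?T → r0=0xef
[7] flags=1000 LS?T → r2=0xdc
[8] flags=0010 → (cmp)
[9] flags=0010 VC?T → r1=0xdb
[10] flags=0010 HI?T → r0=0x95

EXEC = [1,6,7,9,10]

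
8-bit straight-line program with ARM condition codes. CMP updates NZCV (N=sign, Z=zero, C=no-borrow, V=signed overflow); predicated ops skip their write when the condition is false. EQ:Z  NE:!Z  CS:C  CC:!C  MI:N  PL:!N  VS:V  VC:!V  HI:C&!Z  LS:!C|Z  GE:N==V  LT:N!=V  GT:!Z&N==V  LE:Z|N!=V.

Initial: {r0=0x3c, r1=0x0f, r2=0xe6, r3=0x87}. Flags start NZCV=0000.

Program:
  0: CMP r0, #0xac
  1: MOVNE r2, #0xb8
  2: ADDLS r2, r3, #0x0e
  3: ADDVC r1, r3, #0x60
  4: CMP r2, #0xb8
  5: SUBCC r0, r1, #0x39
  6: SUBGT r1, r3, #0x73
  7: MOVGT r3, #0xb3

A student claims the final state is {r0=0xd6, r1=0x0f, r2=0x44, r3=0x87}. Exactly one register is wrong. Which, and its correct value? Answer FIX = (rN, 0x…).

0: ✓ CMP  NZCV=1001
1: ✓ MOVNE  r2←0xb8
2: ✓ ADDLS  r2←0x95
3: · ADDVC
4: ✓ CMP  NZCV=1000
5: ✓ SUBCC  r0←0xd6
6: · SUBGT
7: · MOVGT

FIX = (r2, 0x95)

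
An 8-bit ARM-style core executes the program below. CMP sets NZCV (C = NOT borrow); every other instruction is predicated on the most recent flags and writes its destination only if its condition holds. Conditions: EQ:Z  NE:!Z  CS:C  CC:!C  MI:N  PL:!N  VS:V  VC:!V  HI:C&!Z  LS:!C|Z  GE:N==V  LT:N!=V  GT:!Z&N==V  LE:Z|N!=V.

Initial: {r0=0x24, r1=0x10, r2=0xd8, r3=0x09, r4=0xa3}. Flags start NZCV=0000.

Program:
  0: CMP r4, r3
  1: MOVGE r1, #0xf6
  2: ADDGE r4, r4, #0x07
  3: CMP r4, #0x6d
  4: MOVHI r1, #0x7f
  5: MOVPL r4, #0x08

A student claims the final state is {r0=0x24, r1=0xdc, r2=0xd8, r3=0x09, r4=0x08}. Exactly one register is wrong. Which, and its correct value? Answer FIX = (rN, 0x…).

FIX = (r1, 0x7f)

[0] flags=1010 → (cmp)
[1] flags=1010 GE?F → skip
[2] flags=1010 GE?F → skip
[3] flags=0011 → (cmp)
[4] flags=0011 HI?T → r1=0x7f
[5] flags=0011 PL?T → r4=0x08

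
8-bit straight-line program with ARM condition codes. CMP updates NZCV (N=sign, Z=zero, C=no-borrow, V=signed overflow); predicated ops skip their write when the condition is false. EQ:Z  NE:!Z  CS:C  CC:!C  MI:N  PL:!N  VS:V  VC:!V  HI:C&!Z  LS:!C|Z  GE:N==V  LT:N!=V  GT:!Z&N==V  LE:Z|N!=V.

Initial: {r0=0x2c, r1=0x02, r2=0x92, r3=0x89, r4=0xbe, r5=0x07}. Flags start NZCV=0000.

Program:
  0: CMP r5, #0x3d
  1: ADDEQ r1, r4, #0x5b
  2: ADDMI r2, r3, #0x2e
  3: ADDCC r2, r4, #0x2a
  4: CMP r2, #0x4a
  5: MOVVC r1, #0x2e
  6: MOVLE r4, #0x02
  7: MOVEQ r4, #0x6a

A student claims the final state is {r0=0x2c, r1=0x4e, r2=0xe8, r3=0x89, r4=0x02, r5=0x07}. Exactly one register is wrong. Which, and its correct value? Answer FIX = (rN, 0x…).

FIX = (r1, 0x2e)

0: ✓ CMP  NZCV=1000
1: · ADDEQ
2: ✓ ADDMI  r2←0xb7
3: ✓ ADDCC  r2←0xe8
4: ✓ CMP  NZCV=1010
5: ✓ MOVVC  r1←0x2e
6: ✓ MOVLE  r4←0x02
7: · MOVEQ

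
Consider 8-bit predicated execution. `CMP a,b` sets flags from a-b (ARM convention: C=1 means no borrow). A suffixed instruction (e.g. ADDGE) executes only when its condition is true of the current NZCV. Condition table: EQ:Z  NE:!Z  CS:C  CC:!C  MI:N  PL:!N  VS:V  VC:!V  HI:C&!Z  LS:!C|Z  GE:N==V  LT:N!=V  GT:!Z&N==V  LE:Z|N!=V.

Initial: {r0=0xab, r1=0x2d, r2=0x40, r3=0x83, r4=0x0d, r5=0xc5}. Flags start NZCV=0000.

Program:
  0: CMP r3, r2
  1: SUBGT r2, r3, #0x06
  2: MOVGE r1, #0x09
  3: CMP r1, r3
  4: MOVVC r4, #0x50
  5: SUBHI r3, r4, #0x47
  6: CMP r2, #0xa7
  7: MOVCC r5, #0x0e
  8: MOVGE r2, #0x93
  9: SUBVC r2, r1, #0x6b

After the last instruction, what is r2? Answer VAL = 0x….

VAL = 0x93

0: ✓ CMP  NZCV=0011
1: · SUBGT
2: · MOVGE
3: ✓ CMP  NZCV=1001
4: · MOVVC
5: · SUBHI
6: ✓ CMP  NZCV=1001
7: ✓ MOVCC  r5←0x0e
8: ✓ MOVGE  r2←0x93
9: · SUBVC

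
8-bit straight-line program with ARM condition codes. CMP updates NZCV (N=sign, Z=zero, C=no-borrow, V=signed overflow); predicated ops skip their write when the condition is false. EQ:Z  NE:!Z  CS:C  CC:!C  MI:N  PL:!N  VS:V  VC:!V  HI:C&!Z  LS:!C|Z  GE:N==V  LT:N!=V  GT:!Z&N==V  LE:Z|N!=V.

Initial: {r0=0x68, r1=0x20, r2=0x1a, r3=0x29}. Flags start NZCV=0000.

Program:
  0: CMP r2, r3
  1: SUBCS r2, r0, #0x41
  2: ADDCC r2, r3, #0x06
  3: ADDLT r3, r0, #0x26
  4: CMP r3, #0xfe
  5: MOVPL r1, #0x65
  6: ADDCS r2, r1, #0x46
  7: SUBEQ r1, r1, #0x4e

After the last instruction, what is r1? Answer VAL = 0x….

VAL = 0x20

0: ✓ CMP  NZCV=1000
1: · SUBCS
2: ✓ ADDCC  r2←0x2f
3: ✓ ADDLT  r3←0x8e
4: ✓ CMP  NZCV=1000
5: · MOVPL
6: · ADDCS
7: · SUBEQ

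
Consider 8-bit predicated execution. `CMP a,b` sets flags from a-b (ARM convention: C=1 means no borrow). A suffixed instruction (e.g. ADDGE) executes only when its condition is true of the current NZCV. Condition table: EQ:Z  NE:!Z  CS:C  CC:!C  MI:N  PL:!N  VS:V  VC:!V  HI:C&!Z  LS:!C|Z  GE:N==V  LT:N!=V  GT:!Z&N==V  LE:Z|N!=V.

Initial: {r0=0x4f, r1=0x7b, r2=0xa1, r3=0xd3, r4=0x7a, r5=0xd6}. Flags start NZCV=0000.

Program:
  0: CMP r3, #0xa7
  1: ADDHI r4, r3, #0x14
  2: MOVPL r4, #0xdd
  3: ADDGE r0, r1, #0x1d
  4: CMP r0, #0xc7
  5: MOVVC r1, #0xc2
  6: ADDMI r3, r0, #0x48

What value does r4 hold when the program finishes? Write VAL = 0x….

[0] flags=0010 → (cmp)
[1] flags=0010 HI?T → r4=0xe7
[2] flags=0010 PL?T → r4=0xdd
[3] flags=0010 GE?T → r0=0x98
[4] flags=1000 → (cmp)
[5] flags=1000 VC?T → r1=0xc2
[6] flags=1000 MI?T → r3=0xe0

VAL = 0xdd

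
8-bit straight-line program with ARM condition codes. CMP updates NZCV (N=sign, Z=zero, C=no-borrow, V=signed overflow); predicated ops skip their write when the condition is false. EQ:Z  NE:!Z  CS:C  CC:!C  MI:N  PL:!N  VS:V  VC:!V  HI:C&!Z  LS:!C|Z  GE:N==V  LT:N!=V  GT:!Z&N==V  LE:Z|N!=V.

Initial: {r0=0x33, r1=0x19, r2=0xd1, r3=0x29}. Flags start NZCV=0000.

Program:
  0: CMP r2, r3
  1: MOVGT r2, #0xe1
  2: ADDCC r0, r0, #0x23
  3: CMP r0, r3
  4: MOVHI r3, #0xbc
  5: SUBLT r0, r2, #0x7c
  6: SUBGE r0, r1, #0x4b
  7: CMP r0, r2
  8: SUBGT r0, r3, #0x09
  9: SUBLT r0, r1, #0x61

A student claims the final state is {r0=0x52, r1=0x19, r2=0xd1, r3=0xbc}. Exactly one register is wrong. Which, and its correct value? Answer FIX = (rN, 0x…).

FIX = (r0, 0xb8)

[0] flags=1010 → (cmp)
[1] flags=1010 GT?F → skip
[2] flags=1010 CC?F → skip
[3] flags=0010 → (cmp)
[4] flags=0010 HI?T → r3=0xbc
[5] flags=0010 LT?F → skip
[6] flags=0010 GE?T → r0=0xce
[7] flags=1000 → (cmp)
[8] flags=1000 GT?F → skip
[9] flags=1000 LT?T → r0=0xb8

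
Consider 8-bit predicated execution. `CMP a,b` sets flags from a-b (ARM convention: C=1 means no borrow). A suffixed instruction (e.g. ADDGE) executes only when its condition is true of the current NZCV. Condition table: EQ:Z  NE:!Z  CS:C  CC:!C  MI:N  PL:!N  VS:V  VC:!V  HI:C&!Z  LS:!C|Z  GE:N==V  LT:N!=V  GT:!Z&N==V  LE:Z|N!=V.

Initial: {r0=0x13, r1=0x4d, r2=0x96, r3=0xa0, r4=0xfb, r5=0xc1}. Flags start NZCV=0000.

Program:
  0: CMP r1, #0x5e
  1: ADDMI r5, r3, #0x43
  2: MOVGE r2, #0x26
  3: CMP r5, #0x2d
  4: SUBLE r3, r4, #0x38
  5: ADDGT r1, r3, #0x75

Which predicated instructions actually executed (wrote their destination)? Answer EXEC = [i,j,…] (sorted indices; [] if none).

[0] flags=1000 → (cmp)
[1] flags=1000 MI?T → r5=0xe3
[2] flags=1000 GE?F → skip
[3] flags=1010 → (cmp)
[4] flags=1010 LE?T → r3=0xc3
[5] flags=1010 GT?F → skip

EXEC = [1,4]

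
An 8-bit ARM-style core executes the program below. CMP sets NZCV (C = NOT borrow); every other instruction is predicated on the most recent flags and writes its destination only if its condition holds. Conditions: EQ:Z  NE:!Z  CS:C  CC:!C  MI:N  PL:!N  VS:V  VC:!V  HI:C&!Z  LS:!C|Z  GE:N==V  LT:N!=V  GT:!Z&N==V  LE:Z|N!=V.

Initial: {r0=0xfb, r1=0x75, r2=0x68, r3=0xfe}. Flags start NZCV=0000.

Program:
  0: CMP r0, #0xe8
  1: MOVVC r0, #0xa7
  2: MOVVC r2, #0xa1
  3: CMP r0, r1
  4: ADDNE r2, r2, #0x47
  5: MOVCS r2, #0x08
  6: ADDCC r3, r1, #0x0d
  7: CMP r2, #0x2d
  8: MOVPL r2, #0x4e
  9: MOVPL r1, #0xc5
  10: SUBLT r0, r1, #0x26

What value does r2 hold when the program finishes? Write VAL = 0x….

VAL = 0x08

[0] flags=0010 → (cmp)
[1] flags=0010 VC?T → r0=0xa7
[2] flags=0010 VC?T → r2=0xa1
[3] flags=0011 → (cmp)
[4] flags=0011 NE?T → r2=0xe8
[5] flags=0011 CS?T → r2=0x08
[6] flags=0011 CC?F → skip
[7] flags=1000 → (cmp)
[8] flags=1000 PL?F → skip
[9] flags=1000 PL?F → skip
[10] flags=1000 LT?T → r0=0x4f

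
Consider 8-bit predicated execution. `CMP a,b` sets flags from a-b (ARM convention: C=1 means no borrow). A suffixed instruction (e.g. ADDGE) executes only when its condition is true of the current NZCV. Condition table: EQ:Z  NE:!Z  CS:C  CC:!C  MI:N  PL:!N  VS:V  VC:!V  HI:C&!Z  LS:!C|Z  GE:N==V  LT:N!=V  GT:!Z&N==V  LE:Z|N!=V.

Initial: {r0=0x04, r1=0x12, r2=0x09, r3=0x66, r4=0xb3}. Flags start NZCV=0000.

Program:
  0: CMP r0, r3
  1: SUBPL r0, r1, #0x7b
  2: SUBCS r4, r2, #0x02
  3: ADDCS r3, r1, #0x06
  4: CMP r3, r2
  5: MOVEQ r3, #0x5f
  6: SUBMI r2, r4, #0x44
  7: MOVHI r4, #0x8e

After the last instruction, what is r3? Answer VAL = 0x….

[0] flags=1000 → (cmp)
[1] flags=1000 PL?F → skip
[2] flags=1000 CS?F → skip
[3] flags=1000 CS?F → skip
[4] flags=0010 → (cmp)
[5] flags=0010 EQ?F → skip
[6] flags=0010 MI?F → skip
[7] flags=0010 HI?T → r4=0x8e

VAL = 0x66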